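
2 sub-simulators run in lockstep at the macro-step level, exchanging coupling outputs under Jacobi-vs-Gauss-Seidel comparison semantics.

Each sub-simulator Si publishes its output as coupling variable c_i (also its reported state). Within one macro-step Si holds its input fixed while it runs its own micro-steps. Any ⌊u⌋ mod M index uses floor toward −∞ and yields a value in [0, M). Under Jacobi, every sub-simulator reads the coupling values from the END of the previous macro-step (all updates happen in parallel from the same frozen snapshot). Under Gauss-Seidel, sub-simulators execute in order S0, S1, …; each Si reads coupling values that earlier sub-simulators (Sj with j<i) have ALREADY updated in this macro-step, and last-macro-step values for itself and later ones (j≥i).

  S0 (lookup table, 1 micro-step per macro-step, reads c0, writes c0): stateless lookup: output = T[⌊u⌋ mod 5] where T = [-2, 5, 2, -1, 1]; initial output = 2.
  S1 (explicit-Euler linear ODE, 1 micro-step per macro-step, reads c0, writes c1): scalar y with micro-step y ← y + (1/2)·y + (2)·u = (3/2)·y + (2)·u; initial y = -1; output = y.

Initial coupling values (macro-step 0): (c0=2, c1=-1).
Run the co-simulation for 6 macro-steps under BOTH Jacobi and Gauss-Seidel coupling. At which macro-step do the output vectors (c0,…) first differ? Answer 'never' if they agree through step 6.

first divergence at macro-step: never

[Jacobi] macro 1: S0 reads c0=2 → after 1×micro: 2; S1 reads c0=2 → after 1×micro: 5/2 ⇒ (c0=2, c1=5/2)
[Jacobi] macro 2: S0 reads c0=2 → after 1×micro: 2; S1 reads c0=2 → after 1×micro: 31/4 ⇒ (c0=2, c1=31/4)
[Jacobi] macro 3: S0 reads c0=2 → after 1×micro: 2; S1 reads c0=2 → after 1×micro: 125/8 ⇒ (c0=2, c1=125/8)
[Jacobi] macro 4: S0 reads c0=2 → after 1×micro: 2; S1 reads c0=2 → after 1×micro: 439/16 ⇒ (c0=2, c1=439/16)
[Jacobi] macro 5: S0 reads c0=2 → after 1×micro: 2; S1 reads c0=2 → after 1×micro: 1445/32 ⇒ (c0=2, c1=1445/32)
[Jacobi] macro 6: S0 reads c0=2 → after 1×micro: 2; S1 reads c0=2 → after 1×micro: 4591/64 ⇒ (c0=2, c1=4591/64)
[Gauss-Seidel] macro 1: S0 reads c0=2 → after 1×micro: 2; S1 reads c0=2 → after 1×micro: 5/2 ⇒ (c0=2, c1=5/2)
[Gauss-Seidel] macro 2: S0 reads c0=2 → after 1×micro: 2; S1 reads c0=2 → after 1×micro: 31/4 ⇒ (c0=2, c1=31/4)
[Gauss-Seidel] macro 3: S0 reads c0=2 → after 1×micro: 2; S1 reads c0=2 → after 1×micro: 125/8 ⇒ (c0=2, c1=125/8)
[Gauss-Seidel] macro 4: S0 reads c0=2 → after 1×micro: 2; S1 reads c0=2 → after 1×micro: 439/16 ⇒ (c0=2, c1=439/16)
[Gauss-Seidel] macro 5: S0 reads c0=2 → after 1×micro: 2; S1 reads c0=2 → after 1×micro: 1445/32 ⇒ (c0=2, c1=1445/32)
[Gauss-Seidel] macro 6: S0 reads c0=2 → after 1×micro: 2; S1 reads c0=2 → after 1×micro: 4591/64 ⇒ (c0=2, c1=4591/64)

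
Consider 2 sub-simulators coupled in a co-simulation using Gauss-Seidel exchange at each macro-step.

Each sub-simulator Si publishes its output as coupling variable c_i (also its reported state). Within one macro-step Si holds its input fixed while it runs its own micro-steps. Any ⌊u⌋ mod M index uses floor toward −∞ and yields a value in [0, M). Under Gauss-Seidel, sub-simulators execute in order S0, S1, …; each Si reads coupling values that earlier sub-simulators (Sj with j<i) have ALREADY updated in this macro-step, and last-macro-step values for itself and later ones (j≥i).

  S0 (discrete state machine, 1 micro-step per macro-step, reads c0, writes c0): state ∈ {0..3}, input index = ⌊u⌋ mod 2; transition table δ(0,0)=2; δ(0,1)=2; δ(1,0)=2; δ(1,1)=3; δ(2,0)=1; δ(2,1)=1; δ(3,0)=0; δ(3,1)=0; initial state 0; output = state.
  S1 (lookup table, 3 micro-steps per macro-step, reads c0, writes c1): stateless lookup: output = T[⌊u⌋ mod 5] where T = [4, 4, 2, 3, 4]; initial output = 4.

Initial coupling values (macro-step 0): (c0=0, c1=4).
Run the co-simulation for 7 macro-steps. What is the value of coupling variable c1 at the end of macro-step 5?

macro 1: S0 reads c0=0 → after 1×micro: 2; S1 reads c0=2 → after 3×micro: 2 ⇒ (c0=2, c1=2)
macro 2: S0 reads c0=2 → after 1×micro: 1; S1 reads c0=1 → after 3×micro: 4 ⇒ (c0=1, c1=4)
macro 3: S0 reads c0=1 → after 1×micro: 3; S1 reads c0=3 → after 3×micro: 3 ⇒ (c0=3, c1=3)
macro 4: S0 reads c0=3 → after 1×micro: 0; S1 reads c0=0 → after 3×micro: 4 ⇒ (c0=0, c1=4)
macro 5: S0 reads c0=0 → after 1×micro: 2; S1 reads c0=2 → after 3×micro: 2 ⇒ (c0=2, c1=2)
macro 6: S0 reads c0=2 → after 1×micro: 1; S1 reads c0=1 → after 3×micro: 4 ⇒ (c0=1, c1=4)
macro 7: S0 reads c0=1 → after 1×micro: 3; S1 reads c0=3 → after 3×micro: 3 ⇒ (c0=3, c1=3)

c1 at macro-step 5 = 2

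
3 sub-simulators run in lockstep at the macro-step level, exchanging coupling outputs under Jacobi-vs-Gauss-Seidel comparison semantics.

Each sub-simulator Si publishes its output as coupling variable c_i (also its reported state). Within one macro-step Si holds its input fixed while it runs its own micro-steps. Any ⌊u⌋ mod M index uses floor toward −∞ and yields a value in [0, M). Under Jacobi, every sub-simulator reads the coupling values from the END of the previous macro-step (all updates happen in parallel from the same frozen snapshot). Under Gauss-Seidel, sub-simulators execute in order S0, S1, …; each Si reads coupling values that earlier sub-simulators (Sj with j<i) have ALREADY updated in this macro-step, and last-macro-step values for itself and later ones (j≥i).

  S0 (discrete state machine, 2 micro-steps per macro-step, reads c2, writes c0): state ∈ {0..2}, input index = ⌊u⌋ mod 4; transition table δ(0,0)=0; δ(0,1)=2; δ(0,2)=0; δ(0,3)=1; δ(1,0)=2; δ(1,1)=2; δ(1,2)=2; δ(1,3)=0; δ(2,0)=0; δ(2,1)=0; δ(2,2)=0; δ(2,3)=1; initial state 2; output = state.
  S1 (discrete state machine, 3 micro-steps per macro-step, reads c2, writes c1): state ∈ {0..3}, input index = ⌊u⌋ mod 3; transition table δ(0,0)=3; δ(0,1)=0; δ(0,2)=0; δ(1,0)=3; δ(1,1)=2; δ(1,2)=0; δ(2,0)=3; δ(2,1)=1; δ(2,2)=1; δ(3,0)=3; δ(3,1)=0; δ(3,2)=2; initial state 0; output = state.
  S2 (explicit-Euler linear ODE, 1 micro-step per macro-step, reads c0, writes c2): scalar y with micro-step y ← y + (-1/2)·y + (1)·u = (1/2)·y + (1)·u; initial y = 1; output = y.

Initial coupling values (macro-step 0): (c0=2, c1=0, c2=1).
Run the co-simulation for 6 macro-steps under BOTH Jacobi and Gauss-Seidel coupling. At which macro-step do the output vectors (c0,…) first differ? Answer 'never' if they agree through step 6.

[Jacobi] macro 1: S0 reads c2=1 → after 2×micro: 2; S1 reads c2=1 → after 3×micro: 0; S2 reads c0=2 → after 1×micro: 5/2 ⇒ (c0=2, c1=0, c2=5/2)
[Jacobi] macro 2: S0 reads c2=5/2 → after 2×micro: 0; S1 reads c2=5/2 → after 3×micro: 0; S2 reads c0=2 → after 1×micro: 13/4 ⇒ (c0=0, c1=0, c2=13/4)
[Jacobi] macro 3: S0 reads c2=13/4 → after 2×micro: 0; S1 reads c2=13/4 → after 3×micro: 3; S2 reads c0=0 → after 1×micro: 13/8 ⇒ (c0=0, c1=3, c2=13/8)
[Jacobi] macro 4: S0 reads c2=13/8 → after 2×micro: 0; S1 reads c2=13/8 → after 3×micro: 0; S2 reads c0=0 → after 1×micro: 13/16 ⇒ (c0=0, c1=0, c2=13/16)
[Jacobi] macro 5: S0 reads c2=13/16 → after 2×micro: 0; S1 reads c2=13/16 → after 3×micro: 3; S2 reads c0=0 → after 1×micro: 13/32 ⇒ (c0=0, c1=3, c2=13/32)
[Jacobi] macro 6: S0 reads c2=13/32 → after 2×micro: 0; S1 reads c2=13/32 → after 3×micro: 3; S2 reads c0=0 → after 1×micro: 13/64 ⇒ (c0=0, c1=3, c2=13/64)
[Gauss-Seidel] macro 1: S0 reads c2=1 → after 2×micro: 2; S1 reads c2=1 → after 3×micro: 0; S2 reads c0=2 → after 1×micro: 5/2 ⇒ (c0=2, c1=0, c2=5/2)
[Gauss-Seidel] macro 2: S0 reads c2=5/2 → after 2×micro: 0; S1 reads c2=5/2 → after 3×micro: 0; S2 reads c0=0 → after 1×micro: 5/4 ⇒ (c0=0, c1=0, c2=5/4)
[Gauss-Seidel] macro 3: S0 reads c2=5/4 → after 2×micro: 0; S1 reads c2=5/4 → after 3×micro: 0; S2 reads c0=0 → after 1×micro: 5/8 ⇒ (c0=0, c1=0, c2=5/8)
[Gauss-Seidel] macro 4: S0 reads c2=5/8 → after 2×micro: 0; S1 reads c2=5/8 → after 3×micro: 3; S2 reads c0=0 → after 1×micro: 5/16 ⇒ (c0=0, c1=3, c2=5/16)
[Gauss-Seidel] macro 5: S0 reads c2=5/16 → after 2×micro: 0; S1 reads c2=5/16 → after 3×micro: 3; S2 reads c0=0 → after 1×micro: 5/32 ⇒ (c0=0, c1=3, c2=5/32)
[Gauss-Seidel] macro 6: S0 reads c2=5/32 → after 2×micro: 0; S1 reads c2=5/32 → after 3×micro: 3; S2 reads c0=0 → after 1×micro: 5/64 ⇒ (c0=0, c1=3, c2=5/64)

first divergence at macro-step: 2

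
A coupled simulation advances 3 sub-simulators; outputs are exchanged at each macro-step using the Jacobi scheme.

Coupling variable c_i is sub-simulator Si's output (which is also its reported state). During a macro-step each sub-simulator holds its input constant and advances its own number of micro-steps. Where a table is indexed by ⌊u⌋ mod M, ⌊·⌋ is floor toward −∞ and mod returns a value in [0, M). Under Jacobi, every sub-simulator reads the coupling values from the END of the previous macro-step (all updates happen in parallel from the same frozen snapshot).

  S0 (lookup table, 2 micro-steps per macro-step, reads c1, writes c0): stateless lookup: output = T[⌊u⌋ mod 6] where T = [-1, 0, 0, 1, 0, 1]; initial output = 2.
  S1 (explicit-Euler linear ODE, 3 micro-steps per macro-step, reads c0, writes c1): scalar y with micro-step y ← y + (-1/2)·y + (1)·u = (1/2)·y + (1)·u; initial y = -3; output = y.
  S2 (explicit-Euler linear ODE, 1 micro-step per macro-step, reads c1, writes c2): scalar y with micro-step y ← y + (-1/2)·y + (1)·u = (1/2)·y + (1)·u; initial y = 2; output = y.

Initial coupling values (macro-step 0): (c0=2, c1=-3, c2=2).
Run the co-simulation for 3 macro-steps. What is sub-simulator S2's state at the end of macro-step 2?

macro 1: S0 reads c1=-3 → after 2×micro: 1; S1 reads c0=2 → after 3×micro: 25/8; S2 reads c1=-3 → after 1×micro: -2 ⇒ (c0=1, c1=25/8, c2=-2)
macro 2: S0 reads c1=25/8 → after 2×micro: 1; S1 reads c0=1 → after 3×micro: 137/64; S2 reads c1=25/8 → after 1×micro: 17/8 ⇒ (c0=1, c1=137/64, c2=17/8)
macro 3: S0 reads c1=137/64 → after 2×micro: 0; S1 reads c0=1 → after 3×micro: 1033/512; S2 reads c1=137/64 → after 1×micro: 205/64 ⇒ (c0=0, c1=1033/512, c2=205/64)

S2 state at macro-step 2 = 17/8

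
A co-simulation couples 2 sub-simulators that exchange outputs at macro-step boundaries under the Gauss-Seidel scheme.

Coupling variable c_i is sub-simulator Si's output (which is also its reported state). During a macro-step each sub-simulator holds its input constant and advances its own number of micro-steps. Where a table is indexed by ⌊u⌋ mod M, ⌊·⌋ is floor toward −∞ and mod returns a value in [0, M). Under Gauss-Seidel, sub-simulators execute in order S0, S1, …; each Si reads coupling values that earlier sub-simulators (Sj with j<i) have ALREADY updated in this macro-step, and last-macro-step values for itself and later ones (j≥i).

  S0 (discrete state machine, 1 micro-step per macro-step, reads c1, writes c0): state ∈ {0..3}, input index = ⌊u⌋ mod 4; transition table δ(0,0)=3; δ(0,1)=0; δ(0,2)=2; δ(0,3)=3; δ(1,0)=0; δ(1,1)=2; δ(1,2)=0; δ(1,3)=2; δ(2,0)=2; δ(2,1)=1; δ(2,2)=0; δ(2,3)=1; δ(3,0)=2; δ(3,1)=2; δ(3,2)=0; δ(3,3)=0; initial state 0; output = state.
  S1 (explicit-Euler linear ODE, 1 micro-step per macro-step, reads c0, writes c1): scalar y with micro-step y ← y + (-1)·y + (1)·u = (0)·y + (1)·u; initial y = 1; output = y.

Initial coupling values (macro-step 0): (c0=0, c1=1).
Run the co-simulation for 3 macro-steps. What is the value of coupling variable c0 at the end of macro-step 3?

c0 at macro-step 3 = 0

macro 1: S0 reads c1=1 → after 1×micro: 0; S1 reads c0=0 → after 1×micro: 0 ⇒ (c0=0, c1=0)
macro 2: S0 reads c1=0 → after 1×micro: 3; S1 reads c0=3 → after 1×micro: 3 ⇒ (c0=3, c1=3)
macro 3: S0 reads c1=3 → after 1×micro: 0; S1 reads c0=0 → after 1×micro: 0 ⇒ (c0=0, c1=0)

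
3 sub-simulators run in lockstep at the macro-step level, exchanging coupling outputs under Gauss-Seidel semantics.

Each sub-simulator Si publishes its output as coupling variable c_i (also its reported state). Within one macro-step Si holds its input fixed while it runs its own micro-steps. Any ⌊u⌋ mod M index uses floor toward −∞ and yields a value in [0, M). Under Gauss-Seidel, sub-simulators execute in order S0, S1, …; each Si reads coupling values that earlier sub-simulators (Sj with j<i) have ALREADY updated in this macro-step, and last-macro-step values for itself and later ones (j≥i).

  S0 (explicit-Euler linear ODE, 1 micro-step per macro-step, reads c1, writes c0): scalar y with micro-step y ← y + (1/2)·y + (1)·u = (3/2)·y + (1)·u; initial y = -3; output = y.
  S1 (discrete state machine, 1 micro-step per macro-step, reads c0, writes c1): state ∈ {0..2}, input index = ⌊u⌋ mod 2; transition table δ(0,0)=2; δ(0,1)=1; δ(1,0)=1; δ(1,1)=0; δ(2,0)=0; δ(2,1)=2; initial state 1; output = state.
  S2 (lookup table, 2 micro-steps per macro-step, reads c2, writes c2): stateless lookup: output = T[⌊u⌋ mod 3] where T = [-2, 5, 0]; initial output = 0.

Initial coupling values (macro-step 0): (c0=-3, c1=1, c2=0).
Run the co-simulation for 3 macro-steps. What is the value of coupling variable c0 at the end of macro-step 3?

c0 at macro-step 3 = -51/8

macro 1: S0 reads c1=1 → after 1×micro: -7/2; S1 reads c0=-7/2 → after 1×micro: 1; S2 reads c2=0 → after 2×micro: -2 ⇒ (c0=-7/2, c1=1, c2=-2)
macro 2: S0 reads c1=1 → after 1×micro: -17/4; S1 reads c0=-17/4 → after 1×micro: 0; S2 reads c2=-2 → after 2×micro: 5 ⇒ (c0=-17/4, c1=0, c2=5)
macro 3: S0 reads c1=0 → after 1×micro: -51/8; S1 reads c0=-51/8 → after 1×micro: 1; S2 reads c2=5 → after 2×micro: 0 ⇒ (c0=-51/8, c1=1, c2=0)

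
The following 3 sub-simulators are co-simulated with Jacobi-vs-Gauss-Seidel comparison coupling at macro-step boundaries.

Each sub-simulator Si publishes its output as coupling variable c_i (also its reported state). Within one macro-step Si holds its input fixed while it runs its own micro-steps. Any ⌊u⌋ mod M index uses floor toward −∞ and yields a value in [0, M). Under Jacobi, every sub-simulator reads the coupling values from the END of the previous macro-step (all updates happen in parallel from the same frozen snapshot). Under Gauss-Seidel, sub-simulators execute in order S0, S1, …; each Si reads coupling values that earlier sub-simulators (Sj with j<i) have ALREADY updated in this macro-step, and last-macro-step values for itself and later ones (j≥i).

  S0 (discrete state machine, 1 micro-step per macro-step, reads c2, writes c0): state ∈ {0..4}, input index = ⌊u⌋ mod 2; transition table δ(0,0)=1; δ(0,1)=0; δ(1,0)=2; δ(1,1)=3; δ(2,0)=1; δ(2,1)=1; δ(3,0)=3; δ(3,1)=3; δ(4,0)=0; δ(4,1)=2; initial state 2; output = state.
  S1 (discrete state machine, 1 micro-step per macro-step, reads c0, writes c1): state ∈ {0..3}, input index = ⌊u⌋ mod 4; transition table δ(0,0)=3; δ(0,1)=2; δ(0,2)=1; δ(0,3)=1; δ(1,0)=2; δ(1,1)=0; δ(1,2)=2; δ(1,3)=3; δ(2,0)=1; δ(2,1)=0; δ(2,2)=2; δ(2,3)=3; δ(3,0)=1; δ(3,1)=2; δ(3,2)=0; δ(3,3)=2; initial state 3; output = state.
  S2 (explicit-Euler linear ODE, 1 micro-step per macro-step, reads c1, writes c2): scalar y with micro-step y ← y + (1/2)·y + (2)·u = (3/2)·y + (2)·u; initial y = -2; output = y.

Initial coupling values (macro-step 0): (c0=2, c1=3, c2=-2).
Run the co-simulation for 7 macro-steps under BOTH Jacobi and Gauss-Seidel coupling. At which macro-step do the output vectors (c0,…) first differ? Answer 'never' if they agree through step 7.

first divergence at macro-step: 1

[Jacobi] macro 1: S0 reads c2=-2 → after 1×micro: 1; S1 reads c0=2 → after 1×micro: 0; S2 reads c1=3 → after 1×micro: 3 ⇒ (c0=1, c1=0, c2=3)
[Jacobi] macro 2: S0 reads c2=3 → after 1×micro: 3; S1 reads c0=1 → after 1×micro: 2; S2 reads c1=0 → after 1×micro: 9/2 ⇒ (c0=3, c1=2, c2=9/2)
[Jacobi] macro 3: S0 reads c2=9/2 → after 1×micro: 3; S1 reads c0=3 → after 1×micro: 3; S2 reads c1=2 → after 1×micro: 43/4 ⇒ (c0=3, c1=3, c2=43/4)
[Jacobi] macro 4: S0 reads c2=43/4 → after 1×micro: 3; S1 reads c0=3 → after 1×micro: 2; S2 reads c1=3 → after 1×micro: 177/8 ⇒ (c0=3, c1=2, c2=177/8)
[Jacobi] macro 5: S0 reads c2=177/8 → after 1×micro: 3; S1 reads c0=3 → after 1×micro: 3; S2 reads c1=2 → after 1×micro: 595/16 ⇒ (c0=3, c1=3, c2=595/16)
[Jacobi] macro 6: S0 reads c2=595/16 → after 1×micro: 3; S1 reads c0=3 → after 1×micro: 2; S2 reads c1=3 → after 1×micro: 1977/32 ⇒ (c0=3, c1=2, c2=1977/32)
[Jacobi] macro 7: S0 reads c2=1977/32 → after 1×micro: 3; S1 reads c0=3 → after 1×micro: 3; S2 reads c1=2 → after 1×micro: 6187/64 ⇒ (c0=3, c1=3, c2=6187/64)
[Gauss-Seidel] macro 1: S0 reads c2=-2 → after 1×micro: 1; S1 reads c0=1 → after 1×micro: 2; S2 reads c1=2 → after 1×micro: 1 ⇒ (c0=1, c1=2, c2=1)
[Gauss-Seidel] macro 2: S0 reads c2=1 → after 1×micro: 3; S1 reads c0=3 → after 1×micro: 3; S2 reads c1=3 → after 1×micro: 15/2 ⇒ (c0=3, c1=3, c2=15/2)
[Gauss-Seidel] macro 3: S0 reads c2=15/2 → after 1×micro: 3; S1 reads c0=3 → after 1×micro: 2; S2 reads c1=2 → after 1×micro: 61/4 ⇒ (c0=3, c1=2, c2=61/4)
[Gauss-Seidel] macro 4: S0 reads c2=61/4 → after 1×micro: 3; S1 reads c0=3 → after 1×micro: 3; S2 reads c1=3 → after 1×micro: 231/8 ⇒ (c0=3, c1=3, c2=231/8)
[Gauss-Seidel] macro 5: S0 reads c2=231/8 → after 1×micro: 3; S1 reads c0=3 → after 1×micro: 2; S2 reads c1=2 → after 1×micro: 757/16 ⇒ (c0=3, c1=2, c2=757/16)
[Gauss-Seidel] macro 6: S0 reads c2=757/16 → after 1×micro: 3; S1 reads c0=3 → after 1×micro: 3; S2 reads c1=3 → after 1×micro: 2463/32 ⇒ (c0=3, c1=3, c2=2463/32)
[Gauss-Seidel] macro 7: S0 reads c2=2463/32 → after 1×micro: 3; S1 reads c0=3 → after 1×micro: 2; S2 reads c1=2 → after 1×micro: 7645/64 ⇒ (c0=3, c1=2, c2=7645/64)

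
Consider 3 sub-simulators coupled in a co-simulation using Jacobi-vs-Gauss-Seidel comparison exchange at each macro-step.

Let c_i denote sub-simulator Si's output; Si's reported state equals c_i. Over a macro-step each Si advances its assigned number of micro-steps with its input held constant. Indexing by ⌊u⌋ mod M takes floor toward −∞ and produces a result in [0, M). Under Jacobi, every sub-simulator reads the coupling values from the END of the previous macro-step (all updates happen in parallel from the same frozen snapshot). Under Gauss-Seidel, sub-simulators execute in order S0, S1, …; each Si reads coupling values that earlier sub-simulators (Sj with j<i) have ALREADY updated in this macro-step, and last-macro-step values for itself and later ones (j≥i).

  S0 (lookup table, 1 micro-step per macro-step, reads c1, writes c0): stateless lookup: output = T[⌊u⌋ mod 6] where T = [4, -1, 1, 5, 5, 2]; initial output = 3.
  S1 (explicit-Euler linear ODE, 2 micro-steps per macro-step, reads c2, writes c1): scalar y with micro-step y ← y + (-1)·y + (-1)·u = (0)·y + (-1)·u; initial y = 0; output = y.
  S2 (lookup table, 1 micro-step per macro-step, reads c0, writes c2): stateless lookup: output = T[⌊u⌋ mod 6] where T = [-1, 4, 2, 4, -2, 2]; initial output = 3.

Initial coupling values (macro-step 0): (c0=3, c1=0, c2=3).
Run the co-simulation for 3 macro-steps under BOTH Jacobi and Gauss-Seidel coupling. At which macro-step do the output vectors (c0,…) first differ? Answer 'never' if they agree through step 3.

[Jacobi] macro 1: S0 reads c1=0 → after 1×micro: 4; S1 reads c2=3 → after 2×micro: -3; S2 reads c0=3 → after 1×micro: 4 ⇒ (c0=4, c1=-3, c2=4)
[Jacobi] macro 2: S0 reads c1=-3 → after 1×micro: 5; S1 reads c2=4 → after 2×micro: -4; S2 reads c0=4 → after 1×micro: -2 ⇒ (c0=5, c1=-4, c2=-2)
[Jacobi] macro 3: S0 reads c1=-4 → after 1×micro: 1; S1 reads c2=-2 → after 2×micro: 2; S2 reads c0=5 → after 1×micro: 2 ⇒ (c0=1, c1=2, c2=2)
[Gauss-Seidel] macro 1: S0 reads c1=0 → after 1×micro: 4; S1 reads c2=3 → after 2×micro: -3; S2 reads c0=4 → after 1×micro: -2 ⇒ (c0=4, c1=-3, c2=-2)
[Gauss-Seidel] macro 2: S0 reads c1=-3 → after 1×micro: 5; S1 reads c2=-2 → after 2×micro: 2; S2 reads c0=5 → after 1×micro: 2 ⇒ (c0=5, c1=2, c2=2)
[Gauss-Seidel] macro 3: S0 reads c1=2 → after 1×micro: 1; S1 reads c2=2 → after 2×micro: -2; S2 reads c0=1 → after 1×micro: 4 ⇒ (c0=1, c1=-2, c2=4)

first divergence at macro-step: 1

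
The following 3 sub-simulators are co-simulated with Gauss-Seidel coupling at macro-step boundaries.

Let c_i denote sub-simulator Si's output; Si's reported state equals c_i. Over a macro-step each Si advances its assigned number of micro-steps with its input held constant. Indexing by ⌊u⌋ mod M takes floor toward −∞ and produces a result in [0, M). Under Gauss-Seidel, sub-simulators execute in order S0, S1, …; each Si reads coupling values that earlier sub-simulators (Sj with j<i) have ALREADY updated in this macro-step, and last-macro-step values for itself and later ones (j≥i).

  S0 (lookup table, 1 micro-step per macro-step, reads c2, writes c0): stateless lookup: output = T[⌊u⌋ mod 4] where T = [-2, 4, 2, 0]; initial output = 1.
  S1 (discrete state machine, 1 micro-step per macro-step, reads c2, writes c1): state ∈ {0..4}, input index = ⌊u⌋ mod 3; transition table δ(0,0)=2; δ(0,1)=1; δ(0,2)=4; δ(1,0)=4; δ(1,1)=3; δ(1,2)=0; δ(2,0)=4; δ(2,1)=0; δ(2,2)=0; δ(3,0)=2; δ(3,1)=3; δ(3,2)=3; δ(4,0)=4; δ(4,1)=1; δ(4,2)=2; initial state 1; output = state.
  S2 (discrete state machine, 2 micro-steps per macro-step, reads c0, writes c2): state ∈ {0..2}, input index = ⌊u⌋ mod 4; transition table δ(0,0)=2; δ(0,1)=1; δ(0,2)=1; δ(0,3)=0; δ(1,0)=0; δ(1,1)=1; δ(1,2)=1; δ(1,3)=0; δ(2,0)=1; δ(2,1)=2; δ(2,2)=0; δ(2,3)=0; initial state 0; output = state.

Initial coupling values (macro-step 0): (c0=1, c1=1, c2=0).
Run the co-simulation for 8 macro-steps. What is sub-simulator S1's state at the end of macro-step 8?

S1 state at macro-step 8 = 1

macro 1: S0 reads c2=0 → after 1×micro: -2; S1 reads c2=0 → after 1×micro: 4; S2 reads c0=-2 → after 2×micro: 1 ⇒ (c0=-2, c1=4, c2=1)
macro 2: S0 reads c2=1 → after 1×micro: 4; S1 reads c2=1 → after 1×micro: 1; S2 reads c0=4 → after 2×micro: 2 ⇒ (c0=4, c1=1, c2=2)
macro 3: S0 reads c2=2 → after 1×micro: 2; S1 reads c2=2 → after 1×micro: 0; S2 reads c0=2 → after 2×micro: 1 ⇒ (c0=2, c1=0, c2=1)
macro 4: S0 reads c2=1 → after 1×micro: 4; S1 reads c2=1 → after 1×micro: 1; S2 reads c0=4 → after 2×micro: 2 ⇒ (c0=4, c1=1, c2=2)
macro 5: S0 reads c2=2 → after 1×micro: 2; S1 reads c2=2 → after 1×micro: 0; S2 reads c0=2 → after 2×micro: 1 ⇒ (c0=2, c1=0, c2=1)
macro 6: S0 reads c2=1 → after 1×micro: 4; S1 reads c2=1 → after 1×micro: 1; S2 reads c0=4 → after 2×micro: 2 ⇒ (c0=4, c1=1, c2=2)
macro 7: S0 reads c2=2 → after 1×micro: 2; S1 reads c2=2 → after 1×micro: 0; S2 reads c0=2 → after 2×micro: 1 ⇒ (c0=2, c1=0, c2=1)
macro 8: S0 reads c2=1 → after 1×micro: 4; S1 reads c2=1 → after 1×micro: 1; S2 reads c0=4 → after 2×micro: 2 ⇒ (c0=4, c1=1, c2=2)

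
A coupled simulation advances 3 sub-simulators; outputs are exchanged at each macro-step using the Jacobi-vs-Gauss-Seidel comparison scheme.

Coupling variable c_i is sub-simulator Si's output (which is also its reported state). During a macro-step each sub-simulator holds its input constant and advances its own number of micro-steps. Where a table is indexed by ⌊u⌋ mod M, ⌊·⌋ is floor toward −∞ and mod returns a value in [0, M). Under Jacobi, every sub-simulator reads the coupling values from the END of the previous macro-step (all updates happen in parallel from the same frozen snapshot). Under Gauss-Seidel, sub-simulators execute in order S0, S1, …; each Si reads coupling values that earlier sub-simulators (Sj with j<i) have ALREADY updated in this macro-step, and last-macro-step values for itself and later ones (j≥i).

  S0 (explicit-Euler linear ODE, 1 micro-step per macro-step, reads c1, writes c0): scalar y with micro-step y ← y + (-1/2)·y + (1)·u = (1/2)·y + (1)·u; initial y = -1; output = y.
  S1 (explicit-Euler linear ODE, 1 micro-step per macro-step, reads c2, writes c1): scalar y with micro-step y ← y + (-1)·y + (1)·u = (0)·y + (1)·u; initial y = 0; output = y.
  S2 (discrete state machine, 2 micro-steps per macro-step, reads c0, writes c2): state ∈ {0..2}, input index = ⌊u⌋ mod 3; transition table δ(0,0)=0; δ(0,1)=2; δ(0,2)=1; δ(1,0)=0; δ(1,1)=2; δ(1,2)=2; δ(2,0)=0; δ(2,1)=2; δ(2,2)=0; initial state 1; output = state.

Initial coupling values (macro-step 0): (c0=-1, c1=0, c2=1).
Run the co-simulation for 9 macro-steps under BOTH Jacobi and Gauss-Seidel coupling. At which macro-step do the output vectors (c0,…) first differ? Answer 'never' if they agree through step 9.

[Jacobi] macro 1: S0 reads c1=0 → after 1×micro: -1/2; S1 reads c2=1 → after 1×micro: 1; S2 reads c0=-1 → after 2×micro: 0 ⇒ (c0=-1/2, c1=1, c2=0)
[Jacobi] macro 2: S0 reads c1=1 → after 1×micro: 3/4; S1 reads c2=0 → after 1×micro: 0; S2 reads c0=-1/2 → after 2×micro: 2 ⇒ (c0=3/4, c1=0, c2=2)
[Jacobi] macro 3: S0 reads c1=0 → after 1×micro: 3/8; S1 reads c2=2 → after 1×micro: 2; S2 reads c0=3/4 → after 2×micro: 0 ⇒ (c0=3/8, c1=2, c2=0)
[Jacobi] macro 4: S0 reads c1=2 → after 1×micro: 35/16; S1 reads c2=0 → after 1×micro: 0; S2 reads c0=3/8 → after 2×micro: 0 ⇒ (c0=35/16, c1=0, c2=0)
[Jacobi] macro 5: S0 reads c1=0 → after 1×micro: 35/32; S1 reads c2=0 → after 1×micro: 0; S2 reads c0=35/16 → after 2×micro: 2 ⇒ (c0=35/32, c1=0, c2=2)
[Jacobi] macro 6: S0 reads c1=0 → after 1×micro: 35/64; S1 reads c2=2 → after 1×micro: 2; S2 reads c0=35/32 → after 2×micro: 2 ⇒ (c0=35/64, c1=2, c2=2)
[Jacobi] macro 7: S0 reads c1=2 → after 1×micro: 291/128; S1 reads c2=2 → after 1×micro: 2; S2 reads c0=35/64 → after 2×micro: 0 ⇒ (c0=291/128, c1=2, c2=0)
[Jacobi] macro 8: S0 reads c1=2 → after 1×micro: 803/256; S1 reads c2=0 → after 1×micro: 0; S2 reads c0=291/128 → after 2×micro: 2 ⇒ (c0=803/256, c1=0, c2=2)
[Jacobi] macro 9: S0 reads c1=0 → after 1×micro: 803/512; S1 reads c2=2 → after 1×micro: 2; S2 reads c0=803/256 → after 2×micro: 0 ⇒ (c0=803/512, c1=2, c2=0)
[Gauss-Seidel] macro 1: S0 reads c1=0 → after 1×micro: -1/2; S1 reads c2=1 → after 1×micro: 1; S2 reads c0=-1/2 → after 2×micro: 0 ⇒ (c0=-1/2, c1=1, c2=0)
[Gauss-Seidel] macro 2: S0 reads c1=1 → after 1×micro: 3/4; S1 reads c2=0 → after 1×micro: 0; S2 reads c0=3/4 → after 2×micro: 0 ⇒ (c0=3/4, c1=0, c2=0)
[Gauss-Seidel] macro 3: S0 reads c1=0 → after 1×micro: 3/8; S1 reads c2=0 → after 1×micro: 0; S2 reads c0=3/8 → after 2×micro: 0 ⇒ (c0=3/8, c1=0, c2=0)
[Gauss-Seidel] macro 4: S0 reads c1=0 → after 1×micro: 3/16; S1 reads c2=0 → after 1×micro: 0; S2 reads c0=3/16 → after 2×micro: 0 ⇒ (c0=3/16, c1=0, c2=0)
[Gauss-Seidel] macro 5: S0 reads c1=0 → after 1×micro: 3/32; S1 reads c2=0 → after 1×micro: 0; S2 reads c0=3/32 → after 2×micro: 0 ⇒ (c0=3/32, c1=0, c2=0)
[Gauss-Seidel] macro 6: S0 reads c1=0 → after 1×micro: 3/64; S1 reads c2=0 → after 1×micro: 0; S2 reads c0=3/64 → after 2×micro: 0 ⇒ (c0=3/64, c1=0, c2=0)
[Gauss-Seidel] macro 7: S0 reads c1=0 → after 1×micro: 3/128; S1 reads c2=0 → after 1×micro: 0; S2 reads c0=3/128 → after 2×micro: 0 ⇒ (c0=3/128, c1=0, c2=0)
[Gauss-Seidel] macro 8: S0 reads c1=0 → after 1×micro: 3/256; S1 reads c2=0 → after 1×micro: 0; S2 reads c0=3/256 → after 2×micro: 0 ⇒ (c0=3/256, c1=0, c2=0)
[Gauss-Seidel] macro 9: S0 reads c1=0 → after 1×micro: 3/512; S1 reads c2=0 → after 1×micro: 0; S2 reads c0=3/512 → after 2×micro: 0 ⇒ (c0=3/512, c1=0, c2=0)

first divergence at macro-step: 2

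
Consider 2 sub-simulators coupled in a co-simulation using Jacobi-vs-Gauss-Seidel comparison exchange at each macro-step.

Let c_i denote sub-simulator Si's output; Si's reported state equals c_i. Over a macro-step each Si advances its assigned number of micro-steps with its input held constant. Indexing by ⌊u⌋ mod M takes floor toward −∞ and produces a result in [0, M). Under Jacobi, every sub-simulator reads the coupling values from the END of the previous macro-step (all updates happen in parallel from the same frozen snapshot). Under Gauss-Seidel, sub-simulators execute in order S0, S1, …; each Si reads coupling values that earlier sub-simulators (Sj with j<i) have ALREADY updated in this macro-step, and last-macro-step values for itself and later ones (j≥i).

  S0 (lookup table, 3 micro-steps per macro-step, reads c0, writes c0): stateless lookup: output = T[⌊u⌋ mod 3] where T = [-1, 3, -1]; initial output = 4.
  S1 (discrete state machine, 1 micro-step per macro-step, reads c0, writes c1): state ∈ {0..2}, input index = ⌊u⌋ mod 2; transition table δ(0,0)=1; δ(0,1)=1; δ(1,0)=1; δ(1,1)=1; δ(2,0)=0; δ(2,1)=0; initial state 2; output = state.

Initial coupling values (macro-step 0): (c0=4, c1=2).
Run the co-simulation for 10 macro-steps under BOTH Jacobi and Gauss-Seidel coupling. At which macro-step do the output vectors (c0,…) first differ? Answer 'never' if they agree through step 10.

[Jacobi] macro 1: S0 reads c0=4 → after 3×micro: 3; S1 reads c0=4 → after 1×micro: 0 ⇒ (c0=3, c1=0)
[Jacobi] macro 2: S0 reads c0=3 → after 3×micro: -1; S1 reads c0=3 → after 1×micro: 1 ⇒ (c0=-1, c1=1)
[Jacobi] macro 3: S0 reads c0=-1 → after 3×micro: -1; S1 reads c0=-1 → after 1×micro: 1 ⇒ (c0=-1, c1=1)
[Jacobi] macro 4: S0 reads c0=-1 → after 3×micro: -1; S1 reads c0=-1 → after 1×micro: 1 ⇒ (c0=-1, c1=1)
[Jacobi] macro 5: S0 reads c0=-1 → after 3×micro: -1; S1 reads c0=-1 → after 1×micro: 1 ⇒ (c0=-1, c1=1)
[Jacobi] macro 6: S0 reads c0=-1 → after 3×micro: -1; S1 reads c0=-1 → after 1×micro: 1 ⇒ (c0=-1, c1=1)
[Jacobi] macro 7: S0 reads c0=-1 → after 3×micro: -1; S1 reads c0=-1 → after 1×micro: 1 ⇒ (c0=-1, c1=1)
[Jacobi] macro 8: S0 reads c0=-1 → after 3×micro: -1; S1 reads c0=-1 → after 1×micro: 1 ⇒ (c0=-1, c1=1)
[Jacobi] macro 9: S0 reads c0=-1 → after 3×micro: -1; S1 reads c0=-1 → after 1×micro: 1 ⇒ (c0=-1, c1=1)
[Jacobi] macro 10: S0 reads c0=-1 → after 3×micro: -1; S1 reads c0=-1 → after 1×micro: 1 ⇒ (c0=-1, c1=1)
[Gauss-Seidel] macro 1: S0 reads c0=4 → after 3×micro: 3; S1 reads c0=3 → after 1×micro: 0 ⇒ (c0=3, c1=0)
[Gauss-Seidel] macro 2: S0 reads c0=3 → after 3×micro: -1; S1 reads c0=-1 → after 1×micro: 1 ⇒ (c0=-1, c1=1)
[Gauss-Seidel] macro 3: S0 reads c0=-1 → after 3×micro: -1; S1 reads c0=-1 → after 1×micro: 1 ⇒ (c0=-1, c1=1)
[Gauss-Seidel] macro 4: S0 reads c0=-1 → after 3×micro: -1; S1 reads c0=-1 → after 1×micro: 1 ⇒ (c0=-1, c1=1)
[Gauss-Seidel] macro 5: S0 reads c0=-1 → after 3×micro: -1; S1 reads c0=-1 → after 1×micro: 1 ⇒ (c0=-1, c1=1)
[Gauss-Seidel] macro 6: S0 reads c0=-1 → after 3×micro: -1; S1 reads c0=-1 → after 1×micro: 1 ⇒ (c0=-1, c1=1)
[Gauss-Seidel] macro 7: S0 reads c0=-1 → after 3×micro: -1; S1 reads c0=-1 → after 1×micro: 1 ⇒ (c0=-1, c1=1)
[Gauss-Seidel] macro 8: S0 reads c0=-1 → after 3×micro: -1; S1 reads c0=-1 → after 1×micro: 1 ⇒ (c0=-1, c1=1)
[Gauss-Seidel] macro 9: S0 reads c0=-1 → after 3×micro: -1; S1 reads c0=-1 → after 1×micro: 1 ⇒ (c0=-1, c1=1)
[Gauss-Seidel] macro 10: S0 reads c0=-1 → after 3×micro: -1; S1 reads c0=-1 → after 1×micro: 1 ⇒ (c0=-1, c1=1)

first divergence at macro-step: never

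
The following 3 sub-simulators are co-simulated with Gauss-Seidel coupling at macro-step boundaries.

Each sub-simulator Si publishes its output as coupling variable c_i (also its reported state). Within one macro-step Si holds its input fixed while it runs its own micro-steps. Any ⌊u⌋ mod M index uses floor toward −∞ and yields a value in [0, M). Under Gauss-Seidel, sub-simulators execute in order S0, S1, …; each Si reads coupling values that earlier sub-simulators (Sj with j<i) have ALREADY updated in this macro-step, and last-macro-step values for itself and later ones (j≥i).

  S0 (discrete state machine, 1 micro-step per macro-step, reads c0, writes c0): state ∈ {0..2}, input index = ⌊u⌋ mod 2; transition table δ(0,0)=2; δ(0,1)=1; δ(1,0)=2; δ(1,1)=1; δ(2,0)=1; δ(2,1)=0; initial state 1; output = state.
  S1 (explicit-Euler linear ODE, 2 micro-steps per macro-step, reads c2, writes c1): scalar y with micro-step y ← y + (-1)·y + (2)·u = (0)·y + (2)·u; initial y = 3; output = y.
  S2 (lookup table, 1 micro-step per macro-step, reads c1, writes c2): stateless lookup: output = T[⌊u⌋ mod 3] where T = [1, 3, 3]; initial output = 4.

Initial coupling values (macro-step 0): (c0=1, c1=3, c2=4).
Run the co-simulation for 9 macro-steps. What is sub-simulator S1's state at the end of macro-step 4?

macro 1: S0 reads c0=1 → after 1×micro: 1; S1 reads c2=4 → after 2×micro: 8; S2 reads c1=8 → after 1×micro: 3 ⇒ (c0=1, c1=8, c2=3)
macro 2: S0 reads c0=1 → after 1×micro: 1; S1 reads c2=3 → after 2×micro: 6; S2 reads c1=6 → after 1×micro: 1 ⇒ (c0=1, c1=6, c2=1)
macro 3: S0 reads c0=1 → after 1×micro: 1; S1 reads c2=1 → after 2×micro: 2; S2 reads c1=2 → after 1×micro: 3 ⇒ (c0=1, c1=2, c2=3)
macro 4: S0 reads c0=1 → after 1×micro: 1; S1 reads c2=3 → after 2×micro: 6; S2 reads c1=6 → after 1×micro: 1 ⇒ (c0=1, c1=6, c2=1)
macro 5: S0 reads c0=1 → after 1×micro: 1; S1 reads c2=1 → after 2×micro: 2; S2 reads c1=2 → after 1×micro: 3 ⇒ (c0=1, c1=2, c2=3)
macro 6: S0 reads c0=1 → after 1×micro: 1; S1 reads c2=3 → after 2×micro: 6; S2 reads c1=6 → after 1×micro: 1 ⇒ (c0=1, c1=6, c2=1)
macro 7: S0 reads c0=1 → after 1×micro: 1; S1 reads c2=1 → after 2×micro: 2; S2 reads c1=2 → after 1×micro: 3 ⇒ (c0=1, c1=2, c2=3)
macro 8: S0 reads c0=1 → after 1×micro: 1; S1 reads c2=3 → after 2×micro: 6; S2 reads c1=6 → after 1×micro: 1 ⇒ (c0=1, c1=6, c2=1)
macro 9: S0 reads c0=1 → after 1×micro: 1; S1 reads c2=1 → after 2×micro: 2; S2 reads c1=2 → after 1×micro: 3 ⇒ (c0=1, c1=2, c2=3)

S1 state at macro-step 4 = 6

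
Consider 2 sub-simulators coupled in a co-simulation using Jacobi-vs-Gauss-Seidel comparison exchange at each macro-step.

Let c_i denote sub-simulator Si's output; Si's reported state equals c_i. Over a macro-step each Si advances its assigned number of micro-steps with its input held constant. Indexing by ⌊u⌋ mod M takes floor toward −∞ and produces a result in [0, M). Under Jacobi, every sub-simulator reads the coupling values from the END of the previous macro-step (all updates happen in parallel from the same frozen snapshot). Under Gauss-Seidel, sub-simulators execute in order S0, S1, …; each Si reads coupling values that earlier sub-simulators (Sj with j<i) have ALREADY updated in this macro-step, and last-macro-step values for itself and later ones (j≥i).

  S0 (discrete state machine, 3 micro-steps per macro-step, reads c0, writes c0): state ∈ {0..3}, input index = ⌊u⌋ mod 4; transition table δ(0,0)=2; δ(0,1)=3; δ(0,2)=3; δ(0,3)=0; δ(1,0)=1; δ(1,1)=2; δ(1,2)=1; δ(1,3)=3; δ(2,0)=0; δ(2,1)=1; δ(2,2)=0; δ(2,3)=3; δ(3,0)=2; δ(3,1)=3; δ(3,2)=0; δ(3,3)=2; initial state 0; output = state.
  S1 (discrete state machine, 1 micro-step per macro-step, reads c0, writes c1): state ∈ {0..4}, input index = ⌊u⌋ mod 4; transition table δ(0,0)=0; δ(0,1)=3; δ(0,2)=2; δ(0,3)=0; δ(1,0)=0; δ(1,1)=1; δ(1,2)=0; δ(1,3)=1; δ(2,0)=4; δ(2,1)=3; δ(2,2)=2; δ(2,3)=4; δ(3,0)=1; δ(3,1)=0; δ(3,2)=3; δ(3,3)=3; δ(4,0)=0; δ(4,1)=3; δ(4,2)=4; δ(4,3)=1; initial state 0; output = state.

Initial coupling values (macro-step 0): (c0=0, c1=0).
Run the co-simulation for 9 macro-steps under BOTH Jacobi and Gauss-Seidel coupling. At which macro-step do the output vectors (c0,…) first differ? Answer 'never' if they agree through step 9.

[Jacobi] macro 1: S0 reads c0=0 → after 3×micro: 2; S1 reads c0=0 → after 1×micro: 0 ⇒ (c0=2, c1=0)
[Jacobi] macro 2: S0 reads c0=2 → after 3×micro: 0; S1 reads c0=2 → after 1×micro: 2 ⇒ (c0=0, c1=2)
[Jacobi] macro 3: S0 reads c0=0 → after 3×micro: 2; S1 reads c0=0 → after 1×micro: 4 ⇒ (c0=2, c1=4)
[Jacobi] macro 4: S0 reads c0=2 → after 3×micro: 0; S1 reads c0=2 → after 1×micro: 4 ⇒ (c0=0, c1=4)
[Jacobi] macro 5: S0 reads c0=0 → after 3×micro: 2; S1 reads c0=0 → after 1×micro: 0 ⇒ (c0=2, c1=0)
[Jacobi] macro 6: S0 reads c0=2 → after 3×micro: 0; S1 reads c0=2 → after 1×micro: 2 ⇒ (c0=0, c1=2)
[Jacobi] macro 7: S0 reads c0=0 → after 3×micro: 2; S1 reads c0=0 → after 1×micro: 4 ⇒ (c0=2, c1=4)
[Jacobi] macro 8: S0 reads c0=2 → after 3×micro: 0; S1 reads c0=2 → after 1×micro: 4 ⇒ (c0=0, c1=4)
[Jacobi] macro 9: S0 reads c0=0 → after 3×micro: 2; S1 reads c0=0 → after 1×micro: 0 ⇒ (c0=2, c1=0)
[Gauss-Seidel] macro 1: S0 reads c0=0 → after 3×micro: 2; S1 reads c0=2 → after 1×micro: 2 ⇒ (c0=2, c1=2)
[Gauss-Seidel] macro 2: S0 reads c0=2 → after 3×micro: 0; S1 reads c0=0 → after 1×micro: 4 ⇒ (c0=0, c1=4)
[Gauss-Seidel] macro 3: S0 reads c0=0 → after 3×micro: 2; S1 reads c0=2 → after 1×micro: 4 ⇒ (c0=2, c1=4)
[Gauss-Seidel] macro 4: S0 reads c0=2 → after 3×micro: 0; S1 reads c0=0 → after 1×micro: 0 ⇒ (c0=0, c1=0)
[Gauss-Seidel] macro 5: S0 reads c0=0 → after 3×micro: 2; S1 reads c0=2 → after 1×micro: 2 ⇒ (c0=2, c1=2)
[Gauss-Seidel] macro 6: S0 reads c0=2 → after 3×micro: 0; S1 reads c0=0 → after 1×micro: 4 ⇒ (c0=0, c1=4)
[Gauss-Seidel] macro 7: S0 reads c0=0 → after 3×micro: 2; S1 reads c0=2 → after 1×micro: 4 ⇒ (c0=2, c1=4)
[Gauss-Seidel] macro 8: S0 reads c0=2 → after 3×micro: 0; S1 reads c0=0 → after 1×micro: 0 ⇒ (c0=0, c1=0)
[Gauss-Seidel] macro 9: S0 reads c0=0 → after 3×micro: 2; S1 reads c0=2 → after 1×micro: 2 ⇒ (c0=2, c1=2)

first divergence at macro-step: 1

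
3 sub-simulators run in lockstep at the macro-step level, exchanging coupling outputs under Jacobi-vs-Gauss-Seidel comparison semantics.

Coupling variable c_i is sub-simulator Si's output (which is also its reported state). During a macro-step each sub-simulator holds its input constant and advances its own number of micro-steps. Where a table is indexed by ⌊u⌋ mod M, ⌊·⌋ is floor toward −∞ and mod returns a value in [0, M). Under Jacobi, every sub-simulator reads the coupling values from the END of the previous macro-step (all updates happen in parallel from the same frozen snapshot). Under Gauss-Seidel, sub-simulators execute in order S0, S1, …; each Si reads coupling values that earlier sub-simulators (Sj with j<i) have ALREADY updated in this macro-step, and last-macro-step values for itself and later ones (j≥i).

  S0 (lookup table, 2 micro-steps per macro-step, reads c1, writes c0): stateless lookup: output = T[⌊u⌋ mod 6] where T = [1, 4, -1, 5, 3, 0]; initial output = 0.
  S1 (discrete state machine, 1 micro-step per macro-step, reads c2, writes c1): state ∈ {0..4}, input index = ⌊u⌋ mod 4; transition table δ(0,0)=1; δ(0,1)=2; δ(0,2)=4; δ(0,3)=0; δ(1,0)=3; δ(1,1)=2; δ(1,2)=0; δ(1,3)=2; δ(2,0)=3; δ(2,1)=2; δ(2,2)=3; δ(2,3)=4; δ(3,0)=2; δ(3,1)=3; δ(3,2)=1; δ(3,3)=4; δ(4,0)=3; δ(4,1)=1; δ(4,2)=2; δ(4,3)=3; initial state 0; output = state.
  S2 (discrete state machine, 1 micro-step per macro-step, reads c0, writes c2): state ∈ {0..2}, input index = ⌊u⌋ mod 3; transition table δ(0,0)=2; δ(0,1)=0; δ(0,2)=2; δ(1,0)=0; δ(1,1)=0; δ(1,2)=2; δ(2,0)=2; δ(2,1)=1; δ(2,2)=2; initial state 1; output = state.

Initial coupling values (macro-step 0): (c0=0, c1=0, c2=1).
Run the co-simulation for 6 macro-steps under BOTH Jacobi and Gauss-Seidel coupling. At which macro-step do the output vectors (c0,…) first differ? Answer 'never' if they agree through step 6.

[Jacobi] macro 1: S0 reads c1=0 → after 2×micro: 1; S1 reads c2=1 → after 1×micro: 2; S2 reads c0=0 → after 1×micro: 0 ⇒ (c0=1, c1=2, c2=0)
[Jacobi] macro 2: S0 reads c1=2 → after 2×micro: -1; S1 reads c2=0 → after 1×micro: 3; S2 reads c0=1 → after 1×micro: 0 ⇒ (c0=-1, c1=3, c2=0)
[Jacobi] macro 3: S0 reads c1=3 → after 2×micro: 5; S1 reads c2=0 → after 1×micro: 2; S2 reads c0=-1 → after 1×micro: 2 ⇒ (c0=5, c1=2, c2=2)
[Jacobi] macro 4: S0 reads c1=2 → after 2×micro: -1; S1 reads c2=2 → after 1×micro: 3; S2 reads c0=5 → after 1×micro: 2 ⇒ (c0=-1, c1=3, c2=2)
[Jacobi] macro 5: S0 reads c1=3 → after 2×micro: 5; S1 reads c2=2 → after 1×micro: 1; S2 reads c0=-1 → after 1×micro: 2 ⇒ (c0=5, c1=1, c2=2)
[Jacobi] macro 6: S0 reads c1=1 → after 2×micro: 4; S1 reads c2=2 → after 1×micro: 0; S2 reads c0=5 → after 1×micro: 2 ⇒ (c0=4, c1=0, c2=2)
[Gauss-Seidel] macro 1: S0 reads c1=0 → after 2×micro: 1; S1 reads c2=1 → after 1×micro: 2; S2 reads c0=1 → after 1×micro: 0 ⇒ (c0=1, c1=2, c2=0)
[Gauss-Seidel] macro 2: S0 reads c1=2 → after 2×micro: -1; S1 reads c2=0 → after 1×micro: 3; S2 reads c0=-1 → after 1×micro: 2 ⇒ (c0=-1, c1=3, c2=2)
[Gauss-Seidel] macro 3: S0 reads c1=3 → after 2×micro: 5; S1 reads c2=2 → after 1×micro: 1; S2 reads c0=5 → after 1×micro: 2 ⇒ (c0=5, c1=1, c2=2)
[Gauss-Seidel] macro 4: S0 reads c1=1 → after 2×micro: 4; S1 reads c2=2 → after 1×micro: 0; S2 reads c0=4 → after 1×micro: 1 ⇒ (c0=4, c1=0, c2=1)
[Gauss-Seidel] macro 5: S0 reads c1=0 → after 2×micro: 1; S1 reads c2=1 → after 1×micro: 2; S2 reads c0=1 → after 1×micro: 0 ⇒ (c0=1, c1=2, c2=0)
[Gauss-Seidel] macro 6: S0 reads c1=2 → after 2×micro: -1; S1 reads c2=0 → after 1×micro: 3; S2 reads c0=-1 → after 1×micro: 2 ⇒ (c0=-1, c1=3, c2=2)

first divergence at macro-step: 2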